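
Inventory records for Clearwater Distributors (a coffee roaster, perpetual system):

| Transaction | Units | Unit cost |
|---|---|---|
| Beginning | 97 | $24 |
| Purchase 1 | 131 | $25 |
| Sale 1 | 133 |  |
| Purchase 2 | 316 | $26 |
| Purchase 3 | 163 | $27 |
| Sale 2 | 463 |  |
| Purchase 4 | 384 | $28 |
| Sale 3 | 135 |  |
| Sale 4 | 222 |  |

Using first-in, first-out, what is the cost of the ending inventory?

Sale 1 (133) [FIFO — oldest first]: 97 @ $24 + 36 @ $25 = $3,228
Sale 2 (463) [FIFO — oldest first]: 95 @ $25 + 316 @ $26 + 52 @ $27 = $11,995
Sale 3 (135) [FIFO — oldest first]: 111 @ $27 + 24 @ $28 = $3,669
Sale 4 (222) [FIFO — oldest first]: 222 @ $28 = $6,216
Total COGS = $3,228 + $11,995 + $3,669 + $6,216 = $25,108
Ending inventory: 138 @ $28 = $3,864

Ending inventory = $3,864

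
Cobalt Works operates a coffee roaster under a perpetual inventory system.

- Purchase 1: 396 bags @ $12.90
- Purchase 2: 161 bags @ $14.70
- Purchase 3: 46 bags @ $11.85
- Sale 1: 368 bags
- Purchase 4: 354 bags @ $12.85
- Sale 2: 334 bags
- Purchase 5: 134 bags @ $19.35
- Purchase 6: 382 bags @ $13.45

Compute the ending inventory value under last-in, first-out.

Ending inventory = $11,019.30

Sale 1 (368) [LIFO — newest first]: 46 @ $11.85 + 161 @ $14.70 + 161 @ $12.90 = $4,988.70
Sale 2 (334) [LIFO — newest first]: 334 @ $12.85 = $4,291.90
Total COGS = $4,988.70 + $4,291.90 = $9,280.60
Ending inventory: 235 @ $12.90 + 20 @ $12.85 + 134 @ $19.35 + 382 @ $13.45 = $11,019.30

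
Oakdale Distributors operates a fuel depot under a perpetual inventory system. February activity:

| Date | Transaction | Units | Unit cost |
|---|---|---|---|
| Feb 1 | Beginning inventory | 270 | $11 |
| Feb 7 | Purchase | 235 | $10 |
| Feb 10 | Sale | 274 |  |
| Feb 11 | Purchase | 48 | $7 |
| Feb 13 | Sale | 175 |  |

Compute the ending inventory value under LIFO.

Feb 10, 274 sold [LIFO — newest first]: 235 @ $10 + 39 @ $11 = $2,779
Feb 13, 175 sold [LIFO — newest first]: 48 @ $7 + 127 @ $11 = $1,733
Total COGS = $2,779 + $1,733 = $4,512
Ending inventory: 104 @ $11 = $1,144

Ending inventory = $1,144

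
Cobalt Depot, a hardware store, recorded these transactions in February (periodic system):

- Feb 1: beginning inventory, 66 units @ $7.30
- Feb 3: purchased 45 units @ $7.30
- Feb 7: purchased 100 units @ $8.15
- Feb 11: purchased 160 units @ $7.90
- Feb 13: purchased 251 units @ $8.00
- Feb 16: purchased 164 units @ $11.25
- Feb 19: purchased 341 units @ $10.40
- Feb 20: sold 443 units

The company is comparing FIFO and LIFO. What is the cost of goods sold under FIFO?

COGS = $3,465.30

FIFO COGS: 66 @ $7.30 + 45 @ $7.30 + 100 @ $8.15 + 160 @ $7.90 + 72 @ $8.00 = $3,465.30
LIFO COGS: 341 @ $10.40 + 102 @ $11.25 = $4,693.90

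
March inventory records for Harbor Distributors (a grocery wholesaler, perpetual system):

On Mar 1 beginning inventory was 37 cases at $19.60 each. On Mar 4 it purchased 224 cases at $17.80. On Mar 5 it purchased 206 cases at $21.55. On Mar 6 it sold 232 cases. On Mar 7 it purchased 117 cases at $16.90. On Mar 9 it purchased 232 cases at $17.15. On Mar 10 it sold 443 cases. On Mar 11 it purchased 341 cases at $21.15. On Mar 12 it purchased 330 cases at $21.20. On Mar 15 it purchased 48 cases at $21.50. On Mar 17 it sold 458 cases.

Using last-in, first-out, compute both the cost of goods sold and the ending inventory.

Mar 6, 232 sold [LIFO — newest first]: 206 @ $21.55 + 26 @ $17.80 = $4,902.10
Mar 10, 443 sold [LIFO — newest first]: 232 @ $17.15 + 117 @ $16.90 + 94 @ $17.80 = $7,629.30
Mar 17, 458 sold [LIFO — newest first]: 48 @ $21.50 + 330 @ $21.20 + 80 @ $21.15 = $9,720.00
Total COGS = $4,902.10 + $7,629.30 + $9,720.00 = $22,251.40
Ending inventory: 37 @ $19.60 + 104 @ $17.80 + 261 @ $21.15 = $8,096.55
Check: goods available $30,347.95 = COGS $22,251.40 + ending $8,096.55

COGS = $22,251.40; ending inventory = $8,096.55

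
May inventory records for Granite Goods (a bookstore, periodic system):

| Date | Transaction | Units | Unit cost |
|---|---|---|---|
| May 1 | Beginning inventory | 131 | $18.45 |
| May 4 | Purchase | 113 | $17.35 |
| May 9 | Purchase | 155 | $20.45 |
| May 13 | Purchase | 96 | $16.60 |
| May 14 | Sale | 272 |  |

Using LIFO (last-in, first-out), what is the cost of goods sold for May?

COGS = $5,127.70

May 14, 272 sold [LIFO — newest first]: 96 @ $16.60 + 155 @ $20.45 + 21 @ $17.35 = $5,127.70
Ending inventory: 131 @ $18.45 + 92 @ $17.35 = $4,013.15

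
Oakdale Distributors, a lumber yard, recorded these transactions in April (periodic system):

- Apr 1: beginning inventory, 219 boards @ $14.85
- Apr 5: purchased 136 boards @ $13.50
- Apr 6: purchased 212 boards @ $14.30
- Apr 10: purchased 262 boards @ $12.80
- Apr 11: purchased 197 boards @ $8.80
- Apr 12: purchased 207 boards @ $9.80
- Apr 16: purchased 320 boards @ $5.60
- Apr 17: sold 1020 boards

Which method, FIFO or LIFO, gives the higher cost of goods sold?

FIFO COGS: 219 @ $14.85 + 136 @ $13.50 + 212 @ $14.30 + 262 @ $12.80 + 191 @ $8.80 = $13,154.15
LIFO COGS: 320 @ $5.60 + 207 @ $9.80 + 197 @ $8.80 + 262 @ $12.80 + 34 @ $14.30 = $9,394.00

FIFO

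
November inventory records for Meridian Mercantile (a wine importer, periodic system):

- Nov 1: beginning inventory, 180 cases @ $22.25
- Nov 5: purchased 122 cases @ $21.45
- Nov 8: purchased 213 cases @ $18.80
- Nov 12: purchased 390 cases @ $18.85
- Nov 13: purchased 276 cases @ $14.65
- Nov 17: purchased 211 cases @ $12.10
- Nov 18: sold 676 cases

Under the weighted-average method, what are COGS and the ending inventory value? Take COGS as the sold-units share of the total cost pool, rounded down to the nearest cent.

COGS = $11,934.07; ending inventory = $12,640.23

Nov 18, sell 676: 676/1392 × $24,574.30 → $11,934.07
Ending inventory (cost pool remaining) = $12,640.23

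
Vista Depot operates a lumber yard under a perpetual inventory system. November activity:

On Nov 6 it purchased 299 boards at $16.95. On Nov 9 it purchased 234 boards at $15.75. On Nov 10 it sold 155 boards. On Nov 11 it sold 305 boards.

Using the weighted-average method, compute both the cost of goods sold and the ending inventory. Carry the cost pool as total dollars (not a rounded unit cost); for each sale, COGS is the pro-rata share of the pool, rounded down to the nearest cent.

COGS = $7,554.65; ending inventory = $1,198.90

After Nov 6: 299 on hand, pool $5,068.05 (≈ $16.9500 each)
After Nov 9: 533 on hand, pool $8,753.55 (≈ $16.4232 each)
Nov 10, sell 155: 155/533 × $8,753.55 → $2,545.59
Nov 11, sell 305: 305/378 × $6,207.96 → $5,009.06
Total COGS = $2,545.59 + $5,009.06 = $7,554.65
Ending inventory (cost pool remaining) = $1,198.90
Check: goods available $8,753.55 = COGS $7,554.65 + ending $1,198.90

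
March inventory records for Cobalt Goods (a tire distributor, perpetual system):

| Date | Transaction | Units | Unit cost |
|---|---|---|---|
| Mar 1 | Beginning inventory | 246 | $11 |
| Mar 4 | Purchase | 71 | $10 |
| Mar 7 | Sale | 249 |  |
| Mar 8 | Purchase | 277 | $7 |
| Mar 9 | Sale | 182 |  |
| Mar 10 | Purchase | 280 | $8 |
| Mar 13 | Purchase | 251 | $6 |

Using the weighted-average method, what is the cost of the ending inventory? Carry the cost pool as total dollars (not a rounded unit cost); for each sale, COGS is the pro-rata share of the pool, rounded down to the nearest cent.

After Mar 1: 246 on hand, pool $2,706.00 (≈ $11.0000 each)
After Mar 4: 317 on hand, pool $3,416.00 (≈ $10.7760 each)
Mar 7, sell 249: 249/317 × $3,416.00 → $2,683.23
After Mar 8: 345 on hand, pool $2,671.77 (≈ $7.7443 each)
Mar 9, sell 182: 182/345 × $2,671.77 → $1,409.45
After Mar 10: 443 on hand, pool $3,502.32 (≈ $7.9059 each)
After Mar 13: 694 on hand, pool $5,008.32 (≈ $7.2166 each)
Total COGS = $2,683.23 + $1,409.45 = $4,092.68
Ending inventory (cost pool remaining) = $5,008.32

Ending inventory = $5,008.32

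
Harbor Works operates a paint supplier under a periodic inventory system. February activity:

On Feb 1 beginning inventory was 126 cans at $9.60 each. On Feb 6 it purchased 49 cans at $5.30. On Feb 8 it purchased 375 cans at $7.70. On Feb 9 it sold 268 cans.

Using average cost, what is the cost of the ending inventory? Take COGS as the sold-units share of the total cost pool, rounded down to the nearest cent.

Ending inventory = $2,233.86

Feb 9, sell 268: 268/550 × $4,356.80 → $2,122.94
Ending inventory (cost pool remaining) = $2,233.86
Check: goods available $4,356.80 = COGS $2,122.94 + ending $2,233.86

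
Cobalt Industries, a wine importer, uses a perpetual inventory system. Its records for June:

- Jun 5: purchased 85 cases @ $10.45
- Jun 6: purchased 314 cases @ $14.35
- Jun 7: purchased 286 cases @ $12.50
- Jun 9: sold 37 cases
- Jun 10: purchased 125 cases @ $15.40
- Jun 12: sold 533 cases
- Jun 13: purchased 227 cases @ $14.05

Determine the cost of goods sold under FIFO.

Jun 9, 37 sold [FIFO — oldest first]: 37 @ $10.45 = $386.65
Jun 12, 533 sold [FIFO — oldest first]: 48 @ $10.45 + 314 @ $14.35 + 171 @ $12.50 = $7,145.00
Total COGS = $386.65 + $7,145.00 = $7,531.65
Ending inventory: 115 @ $12.50 + 125 @ $15.40 + 227 @ $14.05 = $6,551.85
Check: goods available $14,083.50 = COGS $7,531.65 + ending $6,551.85

COGS = $7,531.65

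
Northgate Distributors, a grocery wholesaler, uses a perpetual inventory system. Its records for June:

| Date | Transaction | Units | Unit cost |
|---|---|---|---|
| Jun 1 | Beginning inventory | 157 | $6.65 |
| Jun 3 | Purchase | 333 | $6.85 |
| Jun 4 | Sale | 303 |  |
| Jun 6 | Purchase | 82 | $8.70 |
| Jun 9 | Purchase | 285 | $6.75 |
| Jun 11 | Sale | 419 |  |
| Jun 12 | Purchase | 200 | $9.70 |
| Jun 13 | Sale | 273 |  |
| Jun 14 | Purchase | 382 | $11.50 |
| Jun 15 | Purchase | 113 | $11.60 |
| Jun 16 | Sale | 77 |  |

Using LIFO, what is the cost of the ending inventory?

Ending inventory = $5,222.90

Jun 4, 303 sold [LIFO — newest first]: 303 @ $6.85 = $2,075.55
Jun 11, 419 sold [LIFO — newest first]: 285 @ $6.75 + 82 @ $8.70 + 30 @ $6.85 + 22 @ $6.65 = $2,988.95
Jun 13, 273 sold [LIFO — newest first]: 200 @ $9.70 + 73 @ $6.65 = $2,425.45
Jun 16, 77 sold [LIFO — newest first]: 77 @ $11.60 = $893.20
Total COGS = $2,075.55 + $2,988.95 + $2,425.45 + $893.20 = $8,383.15
Ending inventory: 62 @ $6.65 + 382 @ $11.50 + 36 @ $11.60 = $5,222.90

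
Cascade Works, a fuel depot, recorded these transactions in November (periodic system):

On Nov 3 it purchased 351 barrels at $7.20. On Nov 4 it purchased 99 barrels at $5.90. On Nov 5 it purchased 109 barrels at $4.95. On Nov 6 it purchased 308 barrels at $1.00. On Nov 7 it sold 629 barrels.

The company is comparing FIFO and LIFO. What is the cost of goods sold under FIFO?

FIFO COGS: 351 @ $7.20 + 99 @ $5.90 + 109 @ $4.95 + 70 @ $1.00 = $3,720.85
LIFO COGS: 308 @ $1.00 + 109 @ $4.95 + 99 @ $5.90 + 113 @ $7.20 = $2,245.25

COGS = $3,720.85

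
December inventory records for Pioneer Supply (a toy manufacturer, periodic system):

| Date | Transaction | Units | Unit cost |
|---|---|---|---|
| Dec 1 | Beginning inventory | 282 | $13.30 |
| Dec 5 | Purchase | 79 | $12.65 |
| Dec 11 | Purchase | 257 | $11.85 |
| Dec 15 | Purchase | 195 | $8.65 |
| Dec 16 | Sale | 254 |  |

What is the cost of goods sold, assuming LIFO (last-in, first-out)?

Dec 16, 254 sold [LIFO — newest first]: 195 @ $8.65 + 59 @ $11.85 = $2,385.90
Ending inventory: 282 @ $13.30 + 79 @ $12.65 + 198 @ $11.85 = $7,096.25

COGS = $2,385.90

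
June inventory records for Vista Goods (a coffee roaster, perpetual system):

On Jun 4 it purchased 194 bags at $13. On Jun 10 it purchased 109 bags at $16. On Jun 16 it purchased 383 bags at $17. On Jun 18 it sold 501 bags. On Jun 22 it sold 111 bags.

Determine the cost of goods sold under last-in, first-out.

Jun 18, 501 sold [LIFO — newest first]: 383 @ $17 + 109 @ $16 + 9 @ $13 = $8,372
Jun 22, 111 sold [LIFO — newest first]: 111 @ $13 = $1,443
Total COGS = $8,372 + $1,443 = $9,815
Ending inventory: 74 @ $13 = $962

COGS = $9,815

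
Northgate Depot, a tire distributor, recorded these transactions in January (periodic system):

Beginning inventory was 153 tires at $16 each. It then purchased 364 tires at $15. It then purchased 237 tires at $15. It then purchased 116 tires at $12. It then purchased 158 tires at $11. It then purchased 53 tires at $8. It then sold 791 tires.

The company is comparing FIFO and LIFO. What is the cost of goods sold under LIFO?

COGS = $10,514

FIFO COGS: 153 @ $16 + 364 @ $15 + 237 @ $15 + 37 @ $12 = $11,907
LIFO COGS: 53 @ $8 + 158 @ $11 + 116 @ $12 + 237 @ $15 + 227 @ $15 = $10,514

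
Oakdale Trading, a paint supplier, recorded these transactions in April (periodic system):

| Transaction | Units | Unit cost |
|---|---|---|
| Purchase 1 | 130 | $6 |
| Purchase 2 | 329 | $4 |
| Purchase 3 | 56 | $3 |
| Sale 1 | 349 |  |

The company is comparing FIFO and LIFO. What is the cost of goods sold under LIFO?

FIFO COGS: 130 @ $6 + 219 @ $4 = $1,656
LIFO COGS: 56 @ $3 + 293 @ $4 = $1,340

COGS = $1,340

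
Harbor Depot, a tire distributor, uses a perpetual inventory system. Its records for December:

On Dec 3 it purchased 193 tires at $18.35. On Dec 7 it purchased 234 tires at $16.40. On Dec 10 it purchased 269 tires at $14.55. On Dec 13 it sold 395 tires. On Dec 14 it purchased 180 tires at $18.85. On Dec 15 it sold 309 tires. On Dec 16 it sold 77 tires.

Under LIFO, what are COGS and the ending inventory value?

Dec 13, 395 sold [LIFO — newest first]: 269 @ $14.55 + 126 @ $16.40 = $5,980.35
Dec 15, 309 sold [LIFO — newest first]: 180 @ $18.85 + 108 @ $16.40 + 21 @ $18.35 = $5,549.55
Dec 16, 77 sold [LIFO — newest first]: 77 @ $18.35 = $1,412.95
Total COGS = $5,980.35 + $5,549.55 + $1,412.95 = $12,942.85
Ending inventory: 95 @ $18.35 = $1,743.25

COGS = $12,942.85; ending inventory = $1,743.25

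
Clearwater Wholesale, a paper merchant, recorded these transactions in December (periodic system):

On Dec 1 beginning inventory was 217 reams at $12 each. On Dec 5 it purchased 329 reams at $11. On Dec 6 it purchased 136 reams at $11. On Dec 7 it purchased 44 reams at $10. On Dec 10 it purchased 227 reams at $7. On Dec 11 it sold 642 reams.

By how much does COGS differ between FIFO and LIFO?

$1,169

FIFO COGS: 217 @ $12 + 329 @ $11 + 96 @ $11 = $7,279
LIFO COGS: 227 @ $7 + 44 @ $10 + 136 @ $11 + 235 @ $11 = $6,110
Difference = |$7,279 − $6,110| = $1,169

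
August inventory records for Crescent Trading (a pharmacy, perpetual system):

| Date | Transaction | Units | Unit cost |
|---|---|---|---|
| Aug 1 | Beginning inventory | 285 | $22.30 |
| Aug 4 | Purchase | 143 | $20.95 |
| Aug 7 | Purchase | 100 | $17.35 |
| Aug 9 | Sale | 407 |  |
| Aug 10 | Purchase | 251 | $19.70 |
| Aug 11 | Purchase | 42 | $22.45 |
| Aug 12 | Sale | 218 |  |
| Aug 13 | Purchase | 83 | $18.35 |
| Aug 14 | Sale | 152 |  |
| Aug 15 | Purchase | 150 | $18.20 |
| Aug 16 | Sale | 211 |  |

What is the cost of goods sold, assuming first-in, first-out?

COGS = $20,025.80

Aug 9, 407 sold [FIFO — oldest first]: 285 @ $22.30 + 122 @ $20.95 = $8,911.40
Aug 12, 218 sold [FIFO — oldest first]: 21 @ $20.95 + 100 @ $17.35 + 97 @ $19.70 = $4,085.85
Aug 14, 152 sold [FIFO — oldest first]: 152 @ $19.70 = $2,994.40
Aug 16, 211 sold [FIFO — oldest first]: 2 @ $19.70 + 42 @ $22.45 + 83 @ $18.35 + 84 @ $18.20 = $4,034.15
Total COGS = $8,911.40 + $4,085.85 + $2,994.40 + $4,034.15 = $20,025.80
Ending inventory: 66 @ $18.20 = $1,201.20
Check: goods available $21,227.00 = COGS $20,025.80 + ending $1,201.20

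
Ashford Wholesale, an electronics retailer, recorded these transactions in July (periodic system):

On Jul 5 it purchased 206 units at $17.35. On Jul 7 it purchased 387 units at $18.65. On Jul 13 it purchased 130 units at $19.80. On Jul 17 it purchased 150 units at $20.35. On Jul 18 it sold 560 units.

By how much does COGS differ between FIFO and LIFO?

FIFO COGS: 206 @ $17.35 + 354 @ $18.65 = $10,176.20
LIFO COGS: 150 @ $20.35 + 130 @ $19.80 + 280 @ $18.65 = $10,848.50
Difference = |$10,176.20 − $10,848.50| = $672.30

$672.30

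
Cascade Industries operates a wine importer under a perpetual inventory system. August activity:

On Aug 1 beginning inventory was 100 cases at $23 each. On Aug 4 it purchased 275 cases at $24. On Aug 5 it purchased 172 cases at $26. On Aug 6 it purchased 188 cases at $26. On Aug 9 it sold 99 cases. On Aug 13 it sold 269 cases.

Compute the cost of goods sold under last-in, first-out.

COGS = $9,552

Aug 9, 99 sold [LIFO — newest first]: 99 @ $26 = $2,574
Aug 13, 269 sold [LIFO — newest first]: 89 @ $26 + 172 @ $26 + 8 @ $24 = $6,978
Total COGS = $2,574 + $6,978 = $9,552
Ending inventory: 100 @ $23 + 267 @ $24 = $8,708
Check: goods available $18,260 = COGS $9,552 + ending $8,708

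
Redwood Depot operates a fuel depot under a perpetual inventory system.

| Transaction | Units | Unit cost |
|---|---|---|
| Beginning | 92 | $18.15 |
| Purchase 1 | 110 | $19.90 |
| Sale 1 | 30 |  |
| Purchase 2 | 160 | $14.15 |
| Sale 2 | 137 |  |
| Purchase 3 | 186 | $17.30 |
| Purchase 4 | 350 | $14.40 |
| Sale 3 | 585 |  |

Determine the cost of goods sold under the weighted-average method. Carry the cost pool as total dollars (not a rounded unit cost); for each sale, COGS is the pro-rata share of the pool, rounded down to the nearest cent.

COGS = $12,080.26

After Beginning: 92 on hand, pool $1,669.80 (≈ $18.1500 each)
After Purchase 1: 202 on hand, pool $3,858.80 (≈ $19.1030 each)
Sale 1, sell 30: 30/202 × $3,858.80 → $573.08
After Purchase 2: 332 on hand, pool $5,549.72 (≈ $16.7160 each)
Sale 2, sell 137: 137/332 × $5,549.72 → $2,290.09
After Purchase 3: 381 on hand, pool $6,477.43 (≈ $17.0011 each)
After Purchase 4: 731 on hand, pool $11,517.43 (≈ $15.7557 each)
Sale 3, sell 585: 585/731 × $11,517.43 → $9,217.09
Total COGS = $573.08 + $2,290.09 + $9,217.09 = $12,080.26
Ending inventory (cost pool remaining) = $2,300.34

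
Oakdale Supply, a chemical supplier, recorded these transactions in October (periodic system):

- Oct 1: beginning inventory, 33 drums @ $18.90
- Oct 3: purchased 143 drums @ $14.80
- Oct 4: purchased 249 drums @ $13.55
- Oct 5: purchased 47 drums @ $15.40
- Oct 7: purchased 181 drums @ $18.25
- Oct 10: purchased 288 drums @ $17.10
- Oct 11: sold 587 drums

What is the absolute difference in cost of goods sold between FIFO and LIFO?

$977.30

FIFO COGS: 33 @ $18.90 + 143 @ $14.80 + 249 @ $13.55 + 47 @ $15.40 + 115 @ $18.25 = $8,936.60
LIFO COGS: 288 @ $17.10 + 181 @ $18.25 + 47 @ $15.40 + 71 @ $13.55 = $9,913.90
Difference = |$8,936.60 − $9,913.90| = $977.30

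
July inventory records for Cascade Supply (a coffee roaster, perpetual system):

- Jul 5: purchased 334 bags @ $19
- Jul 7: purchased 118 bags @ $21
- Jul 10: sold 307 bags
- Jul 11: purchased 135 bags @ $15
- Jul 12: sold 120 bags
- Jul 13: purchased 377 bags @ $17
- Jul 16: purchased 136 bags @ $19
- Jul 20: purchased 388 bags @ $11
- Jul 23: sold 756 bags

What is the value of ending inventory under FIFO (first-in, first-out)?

Ending inventory = $3,355

Jul 10, 307 sold [FIFO — oldest first]: 307 @ $19 = $5,833
Jul 12, 120 sold [FIFO — oldest first]: 27 @ $19 + 93 @ $21 = $2,466
Jul 23, 756 sold [FIFO — oldest first]: 25 @ $21 + 135 @ $15 + 377 @ $17 + 136 @ $19 + 83 @ $11 = $12,456
Total COGS = $5,833 + $2,466 + $12,456 = $20,755
Ending inventory: 305 @ $11 = $3,355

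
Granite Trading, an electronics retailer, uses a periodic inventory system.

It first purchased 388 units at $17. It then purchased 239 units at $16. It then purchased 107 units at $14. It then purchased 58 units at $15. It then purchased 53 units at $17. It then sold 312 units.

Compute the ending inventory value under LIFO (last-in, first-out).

Sale 1 (312) [LIFO — newest first]: 53 @ $17 + 58 @ $15 + 107 @ $14 + 94 @ $16 = $4,773
Ending inventory: 388 @ $17 + 145 @ $16 = $8,916

Ending inventory = $8,916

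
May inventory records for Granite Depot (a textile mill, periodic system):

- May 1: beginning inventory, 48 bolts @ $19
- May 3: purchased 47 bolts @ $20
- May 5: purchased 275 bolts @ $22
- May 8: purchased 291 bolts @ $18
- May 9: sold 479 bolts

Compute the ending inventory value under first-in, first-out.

Ending inventory = $3,276

May 9, 479 sold [FIFO — oldest first]: 48 @ $19 + 47 @ $20 + 275 @ $22 + 109 @ $18 = $9,864
Ending inventory: 182 @ $18 = $3,276
Check: goods available $13,140 = COGS $9,864 + ending $3,276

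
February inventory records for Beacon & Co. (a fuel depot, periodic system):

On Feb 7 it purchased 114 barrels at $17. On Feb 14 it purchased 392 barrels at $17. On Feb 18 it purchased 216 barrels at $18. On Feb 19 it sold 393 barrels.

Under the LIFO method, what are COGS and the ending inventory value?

COGS = $6,897; ending inventory = $5,593

Feb 19, 393 sold [LIFO — newest first]: 216 @ $18 + 177 @ $17 = $6,897
Ending inventory: 114 @ $17 + 215 @ $17 = $5,593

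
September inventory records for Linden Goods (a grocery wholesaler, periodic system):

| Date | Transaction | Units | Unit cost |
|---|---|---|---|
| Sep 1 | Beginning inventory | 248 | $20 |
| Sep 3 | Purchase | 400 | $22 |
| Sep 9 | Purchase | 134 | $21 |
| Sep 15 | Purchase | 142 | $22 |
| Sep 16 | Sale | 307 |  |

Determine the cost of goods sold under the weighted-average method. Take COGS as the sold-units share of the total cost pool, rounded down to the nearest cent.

Sep 16, sell 307: 307/924 × $19,698.00 → $6,544.68
Ending inventory (cost pool remaining) = $13,153.32

COGS = $6,544.68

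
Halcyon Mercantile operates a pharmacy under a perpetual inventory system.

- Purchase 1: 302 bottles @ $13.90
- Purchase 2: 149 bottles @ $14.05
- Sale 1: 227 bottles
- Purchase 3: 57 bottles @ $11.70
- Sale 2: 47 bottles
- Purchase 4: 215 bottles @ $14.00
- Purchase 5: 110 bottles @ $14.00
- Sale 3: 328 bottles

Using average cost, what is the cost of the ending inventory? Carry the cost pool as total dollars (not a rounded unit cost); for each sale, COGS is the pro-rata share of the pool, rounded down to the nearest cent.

Ending inventory = $3,185.01

After Purchase 1: 302 on hand, pool $4,197.80 (≈ $13.9000 each)
After Purchase 2: 451 on hand, pool $6,291.25 (≈ $13.9496 each)
Sale 1, sell 227: 227/451 × $6,291.25 → $3,166.54
After Purchase 3: 281 on hand, pool $3,791.61 (≈ $13.4933 each)
Sale 2, sell 47: 47/281 × $3,791.61 → $634.18
After Purchase 4: 449 on hand, pool $6,167.43 (≈ $13.7359 each)
After Purchase 5: 559 on hand, pool $7,707.43 (≈ $13.7879 each)
Sale 3, sell 328: 328/559 × $7,707.43 → $4,522.42
Total COGS = $3,166.54 + $634.18 + $4,522.42 = $8,323.14
Ending inventory (cost pool remaining) = $3,185.01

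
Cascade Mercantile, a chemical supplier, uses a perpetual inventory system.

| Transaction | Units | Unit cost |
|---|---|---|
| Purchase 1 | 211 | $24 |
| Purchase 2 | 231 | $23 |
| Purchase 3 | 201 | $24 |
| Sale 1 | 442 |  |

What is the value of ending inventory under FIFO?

Ending inventory = $4,824

Sale 1 (442) [FIFO — oldest first]: 211 @ $24 + 231 @ $23 = $10,377
Ending inventory: 201 @ $24 = $4,824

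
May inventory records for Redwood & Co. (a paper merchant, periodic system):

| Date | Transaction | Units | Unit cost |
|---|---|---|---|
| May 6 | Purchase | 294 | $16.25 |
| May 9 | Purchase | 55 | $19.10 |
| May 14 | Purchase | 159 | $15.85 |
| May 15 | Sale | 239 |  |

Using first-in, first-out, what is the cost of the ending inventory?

May 15, 239 sold [FIFO — oldest first]: 239 @ $16.25 = $3,883.75
Ending inventory: 55 @ $16.25 + 55 @ $19.10 + 159 @ $15.85 = $4,464.40

Ending inventory = $4,464.40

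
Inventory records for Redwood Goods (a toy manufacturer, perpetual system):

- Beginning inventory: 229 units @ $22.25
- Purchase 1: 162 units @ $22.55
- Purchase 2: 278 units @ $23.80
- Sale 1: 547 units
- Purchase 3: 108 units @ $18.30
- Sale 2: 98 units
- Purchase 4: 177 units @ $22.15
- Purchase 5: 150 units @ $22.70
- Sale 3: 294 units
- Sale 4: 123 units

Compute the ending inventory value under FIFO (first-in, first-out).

Sale 1 (547) [FIFO — oldest first]: 229 @ $22.25 + 162 @ $22.55 + 156 @ $23.80 = $12,461.15
Sale 2 (98) [FIFO — oldest first]: 98 @ $23.80 = $2,332.40
Sale 3 (294) [FIFO — oldest first]: 24 @ $23.80 + 108 @ $18.30 + 162 @ $22.15 = $6,135.90
Sale 4 (123) [FIFO — oldest first]: 15 @ $22.15 + 108 @ $22.70 = $2,783.85
Total COGS = $12,461.15 + $2,332.40 + $6,135.90 + $2,783.85 = $23,713.30
Ending inventory: 42 @ $22.70 = $953.40

Ending inventory = $953.40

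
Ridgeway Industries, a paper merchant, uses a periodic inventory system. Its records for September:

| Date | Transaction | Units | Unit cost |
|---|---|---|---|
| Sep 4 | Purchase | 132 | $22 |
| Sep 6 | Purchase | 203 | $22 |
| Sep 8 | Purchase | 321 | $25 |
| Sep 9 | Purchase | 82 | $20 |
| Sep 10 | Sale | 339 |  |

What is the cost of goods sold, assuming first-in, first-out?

Sep 10, 339 sold [FIFO — oldest first]: 132 @ $22 + 203 @ $22 + 4 @ $25 = $7,470
Ending inventory: 317 @ $25 + 82 @ $20 = $9,565
Check: goods available $17,035 = COGS $7,470 + ending $9,565

COGS = $7,470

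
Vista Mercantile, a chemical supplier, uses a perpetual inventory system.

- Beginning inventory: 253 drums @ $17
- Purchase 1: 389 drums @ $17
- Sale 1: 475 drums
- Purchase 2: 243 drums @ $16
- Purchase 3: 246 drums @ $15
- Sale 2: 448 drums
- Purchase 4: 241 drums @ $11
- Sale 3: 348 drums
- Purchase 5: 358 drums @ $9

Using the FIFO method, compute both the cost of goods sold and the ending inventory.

Sale 1 (475) [FIFO — oldest first]: 253 @ $17 + 222 @ $17 = $8,075
Sale 2 (448) [FIFO — oldest first]: 167 @ $17 + 243 @ $16 + 38 @ $15 = $7,297
Sale 3 (348) [FIFO — oldest first]: 208 @ $15 + 140 @ $11 = $4,660
Total COGS = $8,075 + $7,297 + $4,660 = $20,032
Ending inventory: 101 @ $11 + 358 @ $9 = $4,333
Check: goods available $24,365 = COGS $20,032 + ending $4,333

COGS = $20,032; ending inventory = $4,333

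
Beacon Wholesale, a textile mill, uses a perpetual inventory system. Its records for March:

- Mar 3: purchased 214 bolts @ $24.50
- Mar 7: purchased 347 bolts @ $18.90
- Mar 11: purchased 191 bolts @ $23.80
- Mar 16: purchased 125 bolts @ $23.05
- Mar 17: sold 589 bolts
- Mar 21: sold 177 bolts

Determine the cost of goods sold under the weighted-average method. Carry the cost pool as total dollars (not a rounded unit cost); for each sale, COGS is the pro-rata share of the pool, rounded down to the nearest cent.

COGS = $16,794.65

After Mar 3: 214 on hand, pool $5,243.00 (≈ $24.5000 each)
After Mar 7: 561 on hand, pool $11,801.30 (≈ $21.0362 each)
After Mar 11: 752 on hand, pool $16,347.10 (≈ $21.7382 each)
After Mar 16: 877 on hand, pool $19,228.35 (≈ $21.9251 each)
Mar 17, sell 589: 589/877 × $19,228.35 → $12,913.90
Mar 21, sell 177: 177/288 × $6,314.45 → $3,880.75
Total COGS = $12,913.90 + $3,880.75 = $16,794.65
Ending inventory (cost pool remaining) = $2,433.70
Check: goods available $19,228.35 = COGS $16,794.65 + ending $2,433.70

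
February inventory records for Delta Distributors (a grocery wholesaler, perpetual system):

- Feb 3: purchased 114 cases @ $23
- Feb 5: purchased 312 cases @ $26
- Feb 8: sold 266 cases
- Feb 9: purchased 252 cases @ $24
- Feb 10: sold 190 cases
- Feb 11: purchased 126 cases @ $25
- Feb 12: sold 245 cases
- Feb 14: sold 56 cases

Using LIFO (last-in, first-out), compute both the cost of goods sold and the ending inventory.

COGS = $18,851; ending inventory = $1,081

Feb 8, 266 sold [LIFO — newest first]: 266 @ $26 = $6,916
Feb 10, 190 sold [LIFO — newest first]: 190 @ $24 = $4,560
Feb 12, 245 sold [LIFO — newest first]: 126 @ $25 + 62 @ $24 + 46 @ $26 + 11 @ $23 = $6,087
Feb 14, 56 sold [LIFO — newest first]: 56 @ $23 = $1,288
Total COGS = $6,916 + $4,560 + $6,087 + $1,288 = $18,851
Ending inventory: 47 @ $23 = $1,081
Check: goods available $19,932 = COGS $18,851 + ending $1,081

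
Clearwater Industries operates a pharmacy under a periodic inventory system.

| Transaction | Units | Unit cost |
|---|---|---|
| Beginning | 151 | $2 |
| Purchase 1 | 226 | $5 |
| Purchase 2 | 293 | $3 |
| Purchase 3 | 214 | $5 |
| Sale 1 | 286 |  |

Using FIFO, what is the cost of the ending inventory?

Sale 1 (286) [FIFO — oldest first]: 151 @ $2 + 135 @ $5 = $977
Ending inventory: 91 @ $5 + 293 @ $3 + 214 @ $5 = $2,404
Check: goods available $3,381 = COGS $977 + ending $2,404

Ending inventory = $2,404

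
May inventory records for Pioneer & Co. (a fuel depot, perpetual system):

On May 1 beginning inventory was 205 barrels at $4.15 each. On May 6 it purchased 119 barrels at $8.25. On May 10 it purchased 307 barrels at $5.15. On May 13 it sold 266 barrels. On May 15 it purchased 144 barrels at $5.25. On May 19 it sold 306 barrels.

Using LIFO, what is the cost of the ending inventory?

May 13, 266 sold [LIFO — newest first]: 266 @ $5.15 = $1,369.90
May 19, 306 sold [LIFO — newest first]: 144 @ $5.25 + 41 @ $5.15 + 119 @ $8.25 + 2 @ $4.15 = $1,957.20
Total COGS = $1,369.90 + $1,957.20 = $3,327.10
Ending inventory: 203 @ $4.15 = $842.45

Ending inventory = $842.45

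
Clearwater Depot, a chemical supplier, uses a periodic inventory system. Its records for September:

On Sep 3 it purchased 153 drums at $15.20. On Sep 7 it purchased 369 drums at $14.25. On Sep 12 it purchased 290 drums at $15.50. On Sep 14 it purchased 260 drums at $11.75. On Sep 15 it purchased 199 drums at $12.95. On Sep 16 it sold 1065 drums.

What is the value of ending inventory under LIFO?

Sep 16, 1065 sold [LIFO — newest first]: 199 @ $12.95 + 260 @ $11.75 + 290 @ $15.50 + 316 @ $14.25 = $14,630.05
Ending inventory: 153 @ $15.20 + 53 @ $14.25 = $3,080.85

Ending inventory = $3,080.85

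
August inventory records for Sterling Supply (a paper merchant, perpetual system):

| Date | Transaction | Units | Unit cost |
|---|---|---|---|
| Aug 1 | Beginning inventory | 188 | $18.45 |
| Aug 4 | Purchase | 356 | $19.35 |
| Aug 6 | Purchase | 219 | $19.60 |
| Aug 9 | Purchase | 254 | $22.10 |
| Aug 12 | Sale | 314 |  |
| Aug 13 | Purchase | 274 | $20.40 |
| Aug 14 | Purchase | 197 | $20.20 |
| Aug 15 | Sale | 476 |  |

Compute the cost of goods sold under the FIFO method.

Aug 12, 314 sold [FIFO — oldest first]: 188 @ $18.45 + 126 @ $19.35 = $5,906.70
Aug 15, 476 sold [FIFO — oldest first]: 230 @ $19.35 + 219 @ $19.60 + 27 @ $22.10 = $9,339.60
Total COGS = $5,906.70 + $9,339.60 = $15,246.30
Ending inventory: 227 @ $22.10 + 274 @ $20.40 + 197 @ $20.20 = $14,585.70

COGS = $15,246.30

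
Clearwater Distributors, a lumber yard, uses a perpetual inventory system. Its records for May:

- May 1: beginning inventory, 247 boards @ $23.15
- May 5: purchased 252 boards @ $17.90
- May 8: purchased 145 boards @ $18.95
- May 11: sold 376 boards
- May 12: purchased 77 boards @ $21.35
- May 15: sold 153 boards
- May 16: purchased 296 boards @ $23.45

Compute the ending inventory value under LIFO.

May 11, 376 sold [LIFO — newest first]: 145 @ $18.95 + 231 @ $17.90 = $6,882.65
May 15, 153 sold [LIFO — newest first]: 77 @ $21.35 + 21 @ $17.90 + 55 @ $23.15 = $3,293.10
Total COGS = $6,882.65 + $3,293.10 = $10,175.75
Ending inventory: 192 @ $23.15 + 296 @ $23.45 = $11,386.00

Ending inventory = $11,386.00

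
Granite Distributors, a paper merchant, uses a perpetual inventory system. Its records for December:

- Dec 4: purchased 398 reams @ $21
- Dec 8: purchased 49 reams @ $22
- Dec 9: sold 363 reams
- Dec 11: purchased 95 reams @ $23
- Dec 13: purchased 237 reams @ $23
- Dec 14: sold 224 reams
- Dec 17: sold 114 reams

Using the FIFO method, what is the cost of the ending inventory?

Ending inventory = $1,794

Dec 9, 363 sold [FIFO — oldest first]: 363 @ $21 = $7,623
Dec 14, 224 sold [FIFO — oldest first]: 35 @ $21 + 49 @ $22 + 95 @ $23 + 45 @ $23 = $5,033
Dec 17, 114 sold [FIFO — oldest first]: 114 @ $23 = $2,622
Total COGS = $7,623 + $5,033 + $2,622 = $15,278
Ending inventory: 78 @ $23 = $1,794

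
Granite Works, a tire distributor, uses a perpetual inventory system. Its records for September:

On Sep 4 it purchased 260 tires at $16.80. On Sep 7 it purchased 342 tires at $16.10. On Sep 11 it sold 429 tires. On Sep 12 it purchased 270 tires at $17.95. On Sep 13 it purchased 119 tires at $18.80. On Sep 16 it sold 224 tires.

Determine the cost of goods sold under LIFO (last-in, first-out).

COGS = $11,089.75

Sep 11, 429 sold [LIFO — newest first]: 342 @ $16.10 + 87 @ $16.80 = $6,967.80
Sep 16, 224 sold [LIFO — newest first]: 119 @ $18.80 + 105 @ $17.95 = $4,121.95
Total COGS = $6,967.80 + $4,121.95 = $11,089.75
Ending inventory: 173 @ $16.80 + 165 @ $17.95 = $5,868.15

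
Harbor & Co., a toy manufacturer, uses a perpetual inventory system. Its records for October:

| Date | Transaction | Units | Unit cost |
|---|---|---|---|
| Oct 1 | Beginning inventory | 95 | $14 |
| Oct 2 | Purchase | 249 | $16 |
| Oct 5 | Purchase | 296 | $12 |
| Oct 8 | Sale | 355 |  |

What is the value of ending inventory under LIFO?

Oct 8, 355 sold [LIFO — newest first]: 296 @ $12 + 59 @ $16 = $4,496
Ending inventory: 95 @ $14 + 190 @ $16 = $4,370

Ending inventory = $4,370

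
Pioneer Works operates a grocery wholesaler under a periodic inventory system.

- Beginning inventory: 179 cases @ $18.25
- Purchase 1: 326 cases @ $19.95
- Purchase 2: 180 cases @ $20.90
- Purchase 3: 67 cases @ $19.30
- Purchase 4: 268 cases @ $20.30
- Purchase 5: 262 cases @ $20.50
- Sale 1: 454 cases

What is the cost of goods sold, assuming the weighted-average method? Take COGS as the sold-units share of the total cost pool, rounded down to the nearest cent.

COGS = $9,078.91

Sale 1, sell 454: 454/1282 × $25,636.95 → $9,078.91
Ending inventory (cost pool remaining) = $16,558.04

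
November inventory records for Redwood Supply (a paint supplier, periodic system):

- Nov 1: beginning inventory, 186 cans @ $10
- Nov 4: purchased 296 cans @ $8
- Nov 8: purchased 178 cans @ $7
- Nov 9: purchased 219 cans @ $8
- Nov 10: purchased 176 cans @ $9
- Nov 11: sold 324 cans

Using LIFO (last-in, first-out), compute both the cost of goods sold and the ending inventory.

COGS = $2,768; ending inventory = $6,042

Nov 11, 324 sold [LIFO — newest first]: 176 @ $9 + 148 @ $8 = $2,768
Ending inventory: 186 @ $10 + 296 @ $8 + 178 @ $7 + 71 @ $8 = $6,042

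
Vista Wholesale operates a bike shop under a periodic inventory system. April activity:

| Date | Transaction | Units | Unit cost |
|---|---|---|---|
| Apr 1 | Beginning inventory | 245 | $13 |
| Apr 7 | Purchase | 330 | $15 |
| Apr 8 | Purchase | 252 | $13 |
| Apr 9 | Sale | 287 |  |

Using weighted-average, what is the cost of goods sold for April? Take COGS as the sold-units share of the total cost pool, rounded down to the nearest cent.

COGS = $3,960.04

Apr 9, sell 287: 287/827 × $11,411.00 → $3,960.04
Ending inventory (cost pool remaining) = $7,450.96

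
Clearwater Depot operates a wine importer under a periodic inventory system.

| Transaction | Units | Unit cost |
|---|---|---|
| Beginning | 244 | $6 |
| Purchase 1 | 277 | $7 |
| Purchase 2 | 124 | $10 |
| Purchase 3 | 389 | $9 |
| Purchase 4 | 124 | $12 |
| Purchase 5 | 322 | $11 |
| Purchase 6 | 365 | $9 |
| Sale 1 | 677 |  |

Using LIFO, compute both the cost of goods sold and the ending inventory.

Sale 1 (677) [LIFO — newest first]: 365 @ $9 + 312 @ $11 = $6,717
Ending inventory: 244 @ $6 + 277 @ $7 + 124 @ $10 + 389 @ $9 + 124 @ $12 + 10 @ $11 = $9,742

COGS = $6,717; ending inventory = $9,742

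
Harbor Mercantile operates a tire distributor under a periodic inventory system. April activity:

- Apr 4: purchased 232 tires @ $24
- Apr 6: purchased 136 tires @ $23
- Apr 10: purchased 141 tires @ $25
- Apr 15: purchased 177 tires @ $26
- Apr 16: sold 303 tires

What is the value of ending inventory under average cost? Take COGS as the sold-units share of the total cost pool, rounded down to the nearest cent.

Ending inventory = $9,392.44

Apr 16, sell 303: 303/686 × $16,823.00 → $7,430.56
Ending inventory (cost pool remaining) = $9,392.44
Check: goods available $16,823.00 = COGS $7,430.56 + ending $9,392.44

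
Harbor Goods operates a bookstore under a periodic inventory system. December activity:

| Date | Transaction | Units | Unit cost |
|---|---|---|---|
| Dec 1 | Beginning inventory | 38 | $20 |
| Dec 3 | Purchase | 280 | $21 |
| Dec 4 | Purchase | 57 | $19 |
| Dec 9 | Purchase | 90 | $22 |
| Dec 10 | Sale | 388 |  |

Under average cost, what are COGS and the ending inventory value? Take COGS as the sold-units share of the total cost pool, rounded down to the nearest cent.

COGS = $8,096.26; ending inventory = $1,606.74

Dec 10, sell 388: 388/465 × $9,703.00 → $8,096.26
Ending inventory (cost pool remaining) = $1,606.74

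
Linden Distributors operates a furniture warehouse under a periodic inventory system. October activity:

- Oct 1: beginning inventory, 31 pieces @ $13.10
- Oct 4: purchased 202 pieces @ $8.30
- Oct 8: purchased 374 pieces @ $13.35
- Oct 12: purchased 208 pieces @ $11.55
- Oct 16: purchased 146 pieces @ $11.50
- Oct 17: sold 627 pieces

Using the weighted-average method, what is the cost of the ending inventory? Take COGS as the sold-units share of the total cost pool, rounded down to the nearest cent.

Ending inventory = $3,877.67

Oct 17, sell 627: 627/961 × $11,157.00 → $7,279.33
Ending inventory (cost pool remaining) = $3,877.67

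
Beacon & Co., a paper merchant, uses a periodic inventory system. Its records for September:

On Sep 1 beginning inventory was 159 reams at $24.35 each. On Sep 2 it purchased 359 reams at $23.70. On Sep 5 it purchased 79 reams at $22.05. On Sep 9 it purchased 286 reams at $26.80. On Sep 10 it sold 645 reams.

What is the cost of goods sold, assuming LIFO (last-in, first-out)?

Sep 10, 645 sold [LIFO — newest first]: 286 @ $26.80 + 79 @ $22.05 + 280 @ $23.70 = $16,042.75
Ending inventory: 159 @ $24.35 + 79 @ $23.70 = $5,743.95

COGS = $16,042.75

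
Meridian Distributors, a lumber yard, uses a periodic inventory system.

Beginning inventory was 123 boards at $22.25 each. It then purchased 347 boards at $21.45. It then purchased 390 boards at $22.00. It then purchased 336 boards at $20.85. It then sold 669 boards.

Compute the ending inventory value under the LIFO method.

Sale 1 (669) [LIFO — newest first]: 336 @ $20.85 + 333 @ $22.00 = $14,331.60
Ending inventory: 123 @ $22.25 + 347 @ $21.45 + 57 @ $22.00 = $11,433.90

Ending inventory = $11,433.90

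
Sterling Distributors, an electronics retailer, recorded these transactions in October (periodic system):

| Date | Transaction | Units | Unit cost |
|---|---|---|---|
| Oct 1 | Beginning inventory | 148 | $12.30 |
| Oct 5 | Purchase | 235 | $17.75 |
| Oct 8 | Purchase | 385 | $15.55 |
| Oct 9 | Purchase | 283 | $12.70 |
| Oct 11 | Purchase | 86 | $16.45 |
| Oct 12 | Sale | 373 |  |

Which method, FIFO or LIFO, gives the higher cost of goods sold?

FIFO

FIFO COGS: 148 @ $12.30 + 225 @ $17.75 = $5,814.15
LIFO COGS: 86 @ $16.45 + 283 @ $12.70 + 4 @ $15.55 = $5,071.00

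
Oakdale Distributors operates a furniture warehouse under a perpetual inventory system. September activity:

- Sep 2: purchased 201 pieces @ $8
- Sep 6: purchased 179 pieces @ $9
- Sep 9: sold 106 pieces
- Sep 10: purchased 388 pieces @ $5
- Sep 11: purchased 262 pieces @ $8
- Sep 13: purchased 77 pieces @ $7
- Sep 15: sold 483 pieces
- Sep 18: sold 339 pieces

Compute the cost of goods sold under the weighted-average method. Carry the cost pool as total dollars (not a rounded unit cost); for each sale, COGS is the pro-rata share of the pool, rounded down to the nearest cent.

COGS = $6,560.83

After Sep 2: 201 on hand, pool $1,608.00 (≈ $8.0000 each)
After Sep 6: 380 on hand, pool $3,219.00 (≈ $8.4711 each)
Sep 9, sell 106: 106/380 × $3,219.00 → $897.93
After Sep 10: 662 on hand, pool $4,261.07 (≈ $6.4367 each)
After Sep 11: 924 on hand, pool $6,357.07 (≈ $6.8799 each)
After Sep 13: 1001 on hand, pool $6,896.07 (≈ $6.8892 each)
Sep 15, sell 483: 483/1001 × $6,896.07 → $3,327.47
Sep 18, sell 339: 339/518 × $3,568.60 → $2,335.43
Total COGS = $897.93 + $3,327.47 + $2,335.43 = $6,560.83
Ending inventory (cost pool remaining) = $1,233.17
Check: goods available $7,794.00 = COGS $6,560.83 + ending $1,233.17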